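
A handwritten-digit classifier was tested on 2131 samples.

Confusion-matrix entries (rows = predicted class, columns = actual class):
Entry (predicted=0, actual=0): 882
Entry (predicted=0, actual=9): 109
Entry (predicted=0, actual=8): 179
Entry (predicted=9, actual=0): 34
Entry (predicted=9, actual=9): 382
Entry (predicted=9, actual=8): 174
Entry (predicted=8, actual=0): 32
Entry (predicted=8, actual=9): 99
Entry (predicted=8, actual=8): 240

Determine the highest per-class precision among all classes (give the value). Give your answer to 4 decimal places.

0.7538

Per-class precision (TP/(TP+FP)):
  0: TP=882, FP=109+179=288 → 882/1170 = 0.75385
  9: TP=382, FP=34+174=208 → 382/590 = 0.64746
  8: TP=240, FP=32+99=131 → 240/371 = 0.64690
Highest is class '0' with precision = 0.7538.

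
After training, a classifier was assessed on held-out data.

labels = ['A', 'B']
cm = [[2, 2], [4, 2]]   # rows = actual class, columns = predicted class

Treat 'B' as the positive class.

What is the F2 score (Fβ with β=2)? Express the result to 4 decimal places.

0.3571

Fβ = (1+β²)·TP / ((1+β²)·TP + β²·FN + FP), with β²=4
= 5·2 / (5·2 + 4·4 + 2) = 0.3571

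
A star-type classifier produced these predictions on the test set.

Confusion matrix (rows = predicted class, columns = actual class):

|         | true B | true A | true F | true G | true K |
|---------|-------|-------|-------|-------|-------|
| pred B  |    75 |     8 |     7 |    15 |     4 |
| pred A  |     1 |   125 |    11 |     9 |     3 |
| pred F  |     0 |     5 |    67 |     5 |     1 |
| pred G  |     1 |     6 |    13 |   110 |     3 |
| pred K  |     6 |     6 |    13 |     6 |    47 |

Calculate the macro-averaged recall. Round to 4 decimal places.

0.7819

Per-class recall (TP/(TP+FN)):
  B: TP=75, FN=1+0+1+6=8 → 75/83 = 0.90361
  A: TP=125, FN=8+5+6+6=25 → 125/150 = 0.83333
  F: TP=67, FN=7+11+13+13=44 → 67/111 = 0.60360
  G: TP=110, FN=15+9+5+6=35 → 110/145 = 0.75862
  K: TP=47, FN=4+3+1+3=11 → 47/58 = 0.81034
Macro-recall = mean = (0.90361 + 0.83333 + 0.60360 + 0.75862 + 0.81034) / 5 = 0.7819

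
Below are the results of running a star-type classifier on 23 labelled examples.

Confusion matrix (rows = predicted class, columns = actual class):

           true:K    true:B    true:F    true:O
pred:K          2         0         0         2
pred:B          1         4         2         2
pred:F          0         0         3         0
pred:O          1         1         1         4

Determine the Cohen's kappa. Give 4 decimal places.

Observed agreement pₒ = trace/N = 13/23 = 0.56522
Expected agreement pₑ = Σ (rowᵢ·colᵢ)/N² = (4·4 + 5·9 + 6·3 + 8·7)/23² = 0.25520
κ = (pₒ − pₑ)/(1 − pₑ) = (0.56522 − 0.25520)/(1 − 0.25520) = 0.4162

0.4162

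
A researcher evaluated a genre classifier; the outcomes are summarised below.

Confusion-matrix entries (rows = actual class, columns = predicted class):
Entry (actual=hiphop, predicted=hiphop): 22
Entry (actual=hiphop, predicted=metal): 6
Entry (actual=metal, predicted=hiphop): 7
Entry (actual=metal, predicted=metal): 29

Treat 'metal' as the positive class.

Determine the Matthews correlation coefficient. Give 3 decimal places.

0.589

MCC = (TP·TN − FP·FN) / √((TP+FP)(TP+FN)(TN+FP)(TN+FN))
Numerator = 29·22 − 6·7 = 596
Denominator = √(35·36·28·29) = √1023120 = 1011.4939
MCC = 596 / 1011.4939 = 0.589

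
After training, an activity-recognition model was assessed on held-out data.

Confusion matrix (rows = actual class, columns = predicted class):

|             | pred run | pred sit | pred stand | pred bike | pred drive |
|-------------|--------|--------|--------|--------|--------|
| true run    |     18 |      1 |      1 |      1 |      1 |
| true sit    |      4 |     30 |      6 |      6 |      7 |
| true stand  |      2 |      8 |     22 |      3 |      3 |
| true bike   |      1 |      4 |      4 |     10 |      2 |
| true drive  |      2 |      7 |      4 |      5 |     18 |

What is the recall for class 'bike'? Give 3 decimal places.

Take TP from the diagonal, FP from the rest of the 'bike' prediction marginal, FN from the rest of the 'bike' actual marginal.
recall = TP/(TP+FN).
bike: TP=10, FN=1+4+4+2=11 → 10/21 = 0.4762

0.476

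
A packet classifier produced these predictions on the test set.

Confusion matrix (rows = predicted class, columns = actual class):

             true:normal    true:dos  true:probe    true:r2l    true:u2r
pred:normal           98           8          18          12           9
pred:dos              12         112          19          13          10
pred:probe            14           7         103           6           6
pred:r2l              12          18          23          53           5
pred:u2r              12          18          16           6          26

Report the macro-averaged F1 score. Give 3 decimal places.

0.584

Per-class F1 score (2·TP/(2·TP+FP+FN)):
  normal: TP=98, FP=8+18+12+9=47, FN=12+14+12+12=50 → 196/293 = 0.6689
  dos: TP=112, FP=12+19+13+10=54, FN=8+7+18+18=51 → 224/329 = 0.6809
  probe: TP=103, FP=14+7+6+6=33, FN=18+19+23+16=76 → 206/315 = 0.6540
  r2l: TP=53, FP=12+18+23+5=58, FN=12+13+6+6=37 → 106/201 = 0.5274
  u2r: TP=26, FP=12+18+16+6=52, FN=9+10+6+5=30 → 52/134 = 0.3881
Macro-F1 score = mean = (0.6689 + 0.6809 + 0.6540 + 0.5274 + 0.3881) / 5 = 0.584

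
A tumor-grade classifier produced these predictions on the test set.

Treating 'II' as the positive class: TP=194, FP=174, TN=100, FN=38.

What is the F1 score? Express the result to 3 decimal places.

0.647

Precision = TP/(TP+FP) = 194/368 = 0.5272
Recall = TP/(TP+FN) = 194/232 = 0.8362
F1 = 2·TP/(2·TP+FP+FN) = 388/600 = 0.647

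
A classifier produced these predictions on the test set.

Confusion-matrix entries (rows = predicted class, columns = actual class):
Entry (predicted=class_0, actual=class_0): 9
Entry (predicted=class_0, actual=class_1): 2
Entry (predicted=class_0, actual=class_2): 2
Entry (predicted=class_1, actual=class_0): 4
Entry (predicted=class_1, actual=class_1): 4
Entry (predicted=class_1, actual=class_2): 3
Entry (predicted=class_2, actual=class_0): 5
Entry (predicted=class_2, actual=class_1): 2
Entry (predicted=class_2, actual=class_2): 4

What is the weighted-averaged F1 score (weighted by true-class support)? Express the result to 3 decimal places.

Per-class F1 score (2·TP/(2·TP+FP+FN)):
  class_0: TP=9, FP=2+2=4, FN=4+5=9 → 18/31 = 0.5806
  class_1: TP=4, FP=4+3=7, FN=2+2=4 → 8/19 = 0.4211
  class_2: TP=4, FP=5+2=7, FN=2+3=5 → 8/20 = 0.4000
Weighted-F1 score = Σ (supportᵢ/N)·F1 scoreᵢ with N=35: (18/35)·0.5806 + (8/35)·0.4211 + (9/35)·0.4000 = 0.498

0.498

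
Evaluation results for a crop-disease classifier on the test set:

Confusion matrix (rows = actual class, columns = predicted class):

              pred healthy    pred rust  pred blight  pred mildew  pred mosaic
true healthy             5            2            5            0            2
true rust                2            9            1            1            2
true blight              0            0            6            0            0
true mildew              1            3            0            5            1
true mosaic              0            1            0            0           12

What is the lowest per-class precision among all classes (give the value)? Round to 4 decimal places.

0.5000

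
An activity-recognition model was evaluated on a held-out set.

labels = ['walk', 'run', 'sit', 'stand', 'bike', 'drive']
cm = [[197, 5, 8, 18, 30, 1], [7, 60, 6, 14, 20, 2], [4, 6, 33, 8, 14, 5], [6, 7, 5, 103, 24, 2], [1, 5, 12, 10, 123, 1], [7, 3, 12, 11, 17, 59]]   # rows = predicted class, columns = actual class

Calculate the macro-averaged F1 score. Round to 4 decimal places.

0.6426

Per-class F1 score (2·TP/(2·TP+FP+FN)):
  walk: TP=197, FP=5+8+18+30+1=62, FN=7+4+6+1+7=25 → 394/481 = 0.81913
  run: TP=60, FP=7+6+14+20+2=49, FN=5+6+7+5+3=26 → 120/195 = 0.61538
  sit: TP=33, FP=4+6+8+14+5=37, FN=8+6+5+12+12=43 → 66/146 = 0.45205
  stand: TP=103, FP=6+7+5+24+2=44, FN=18+14+8+10+11=61 → 206/311 = 0.66238
  bike: TP=123, FP=1+5+12+10+1=29, FN=30+20+14+24+17=105 → 246/380 = 0.64737
  drive: TP=59, FP=7+3+12+11+17=50, FN=1+2+5+2+1=11 → 118/179 = 0.65922
Macro-F1 score = mean = (0.81913 + 0.61538 + 0.45205 + 0.66238 + 0.64737 + 0.65922) / 6 = 0.6426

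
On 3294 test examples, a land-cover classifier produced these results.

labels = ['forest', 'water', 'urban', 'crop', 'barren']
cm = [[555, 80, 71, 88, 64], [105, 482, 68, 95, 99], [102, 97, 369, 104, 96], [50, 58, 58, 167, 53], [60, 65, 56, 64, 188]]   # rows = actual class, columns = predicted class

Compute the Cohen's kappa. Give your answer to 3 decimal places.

0.409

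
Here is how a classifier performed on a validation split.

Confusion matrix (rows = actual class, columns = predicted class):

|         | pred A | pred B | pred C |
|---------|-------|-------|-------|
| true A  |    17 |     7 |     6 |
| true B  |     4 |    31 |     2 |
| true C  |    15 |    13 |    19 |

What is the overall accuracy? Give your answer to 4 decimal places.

Accuracy = trace / total = (17+31+19=67) / 114 = 67/114 = 0.5877

0.5877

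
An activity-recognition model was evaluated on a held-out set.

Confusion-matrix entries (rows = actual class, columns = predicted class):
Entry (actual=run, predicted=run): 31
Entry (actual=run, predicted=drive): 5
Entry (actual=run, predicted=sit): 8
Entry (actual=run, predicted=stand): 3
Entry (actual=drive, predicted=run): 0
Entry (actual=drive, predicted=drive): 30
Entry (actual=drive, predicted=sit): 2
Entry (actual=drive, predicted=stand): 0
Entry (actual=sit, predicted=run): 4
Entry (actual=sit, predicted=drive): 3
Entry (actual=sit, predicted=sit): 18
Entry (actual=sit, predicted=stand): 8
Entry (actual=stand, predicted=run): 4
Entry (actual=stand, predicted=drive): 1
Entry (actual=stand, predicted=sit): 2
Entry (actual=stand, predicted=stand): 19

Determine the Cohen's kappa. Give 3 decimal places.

0.611

Observed agreement pₒ = trace/N = 98/138 = 0.7101
Expected agreement pₑ = Σ (rowᵢ·colᵢ)/N² = (47·39 + 32·39 + 33·30 + 26·30)/138² = 0.2547
κ = (pₒ − pₑ)/(1 − pₑ) = (0.7101 − 0.2547)/(1 − 0.2547) = 0.611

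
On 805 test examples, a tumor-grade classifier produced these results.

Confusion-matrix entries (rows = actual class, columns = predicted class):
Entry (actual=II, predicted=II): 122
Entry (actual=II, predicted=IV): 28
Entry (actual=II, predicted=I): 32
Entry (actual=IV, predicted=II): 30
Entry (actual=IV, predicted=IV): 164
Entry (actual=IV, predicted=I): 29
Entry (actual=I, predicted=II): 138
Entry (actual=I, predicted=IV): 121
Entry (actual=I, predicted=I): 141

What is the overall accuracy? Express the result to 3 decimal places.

Accuracy = trace / total = (122+164+141=427) / 805 = 427/805 = 0.530

0.530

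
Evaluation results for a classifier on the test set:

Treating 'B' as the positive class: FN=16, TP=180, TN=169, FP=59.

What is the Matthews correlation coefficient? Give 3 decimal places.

0.663

MCC = (TP·TN − FP·FN) / √((TP+FP)(TP+FN)(TN+FP)(TN+FN))
Numerator = 180·169 − 59·16 = 29476
Denominator = √(239·196·228·185) = √1975879920 = 44450.8709
MCC = 29476 / 44450.8709 = 0.663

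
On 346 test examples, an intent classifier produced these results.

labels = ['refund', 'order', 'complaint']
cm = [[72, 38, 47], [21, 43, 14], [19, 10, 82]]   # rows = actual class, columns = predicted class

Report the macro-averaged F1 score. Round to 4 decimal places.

Per-class F1 score (2·TP/(2·TP+FP+FN)):
  refund: TP=72, FP=21+19=40, FN=38+47=85 → 144/269 = 0.53532
  order: TP=43, FP=38+10=48, FN=21+14=35 → 86/169 = 0.50888
  complaint: TP=82, FP=47+14=61, FN=19+10=29 → 164/254 = 0.64567
Macro-F1 score = mean = (0.53532 + 0.50888 + 0.64567) / 3 = 0.5633

0.5633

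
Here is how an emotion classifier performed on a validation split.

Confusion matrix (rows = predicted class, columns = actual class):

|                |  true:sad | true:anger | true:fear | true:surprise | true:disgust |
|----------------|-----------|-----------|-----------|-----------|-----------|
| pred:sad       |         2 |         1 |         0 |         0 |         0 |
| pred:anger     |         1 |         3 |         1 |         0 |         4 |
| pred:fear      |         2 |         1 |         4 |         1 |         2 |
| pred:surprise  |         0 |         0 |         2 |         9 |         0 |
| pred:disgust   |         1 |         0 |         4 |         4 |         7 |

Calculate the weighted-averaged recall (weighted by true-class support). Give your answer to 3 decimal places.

0.510

Per-class recall (TP/(TP+FN)):
  sad: TP=2, FN=1+2+0+1=4 → 2/6 = 0.3333
  anger: TP=3, FN=1+1+0+0=2 → 3/5 = 0.6000
  fear: TP=4, FN=0+1+2+4=7 → 4/11 = 0.3636
  surprise: TP=9, FN=0+0+1+4=5 → 9/14 = 0.6429
  disgust: TP=7, FN=0+4+2+0=6 → 7/13 = 0.5385
Weighted-recall = Σ (supportᵢ/N)·recallᵢ with N=49: (6/49)·0.3333 + (5/49)·0.6000 + (11/49)·0.3636 + (14/49)·0.6429 + (13/49)·0.5385 = 0.510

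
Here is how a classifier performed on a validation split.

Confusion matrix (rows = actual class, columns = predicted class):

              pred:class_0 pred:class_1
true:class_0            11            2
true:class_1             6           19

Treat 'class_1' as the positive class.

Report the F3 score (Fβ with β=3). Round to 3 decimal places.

0.772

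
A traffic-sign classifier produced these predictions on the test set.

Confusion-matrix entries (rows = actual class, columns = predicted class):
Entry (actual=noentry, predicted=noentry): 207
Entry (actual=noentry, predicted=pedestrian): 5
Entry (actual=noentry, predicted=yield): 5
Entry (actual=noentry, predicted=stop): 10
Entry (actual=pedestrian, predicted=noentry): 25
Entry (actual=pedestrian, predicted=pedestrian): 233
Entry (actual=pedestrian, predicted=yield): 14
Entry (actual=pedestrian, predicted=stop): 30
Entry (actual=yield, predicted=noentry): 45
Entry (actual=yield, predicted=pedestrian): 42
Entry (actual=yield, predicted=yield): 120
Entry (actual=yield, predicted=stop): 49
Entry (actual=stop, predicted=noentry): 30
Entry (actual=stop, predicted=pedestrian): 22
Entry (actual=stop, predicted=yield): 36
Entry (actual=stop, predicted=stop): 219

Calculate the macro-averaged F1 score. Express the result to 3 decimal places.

0.704

Per-class F1 score (2·TP/(2·TP+FP+FN)):
  noentry: TP=207, FP=25+45+30=100, FN=5+5+10=20 → 414/534 = 0.7753
  pedestrian: TP=233, FP=5+42+22=69, FN=25+14+30=69 → 466/604 = 0.7715
  yield: TP=120, FP=5+14+36=55, FN=45+42+49=136 → 240/431 = 0.5568
  stop: TP=219, FP=10+30+49=89, FN=30+22+36=88 → 438/615 = 0.7122
Macro-F1 score = mean = (0.7753 + 0.7715 + 0.5568 + 0.7122) / 4 = 0.704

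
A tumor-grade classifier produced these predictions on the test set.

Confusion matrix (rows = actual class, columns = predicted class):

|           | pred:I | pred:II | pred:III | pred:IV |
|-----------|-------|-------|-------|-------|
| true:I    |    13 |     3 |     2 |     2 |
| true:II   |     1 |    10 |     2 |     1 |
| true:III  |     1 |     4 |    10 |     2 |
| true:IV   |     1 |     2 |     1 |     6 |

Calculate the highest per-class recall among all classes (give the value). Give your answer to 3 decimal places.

Per-class recall (TP/(TP+FN)):
  I: TP=13, FN=3+2+2=7 → 13/20 = 0.6500
  II: TP=10, FN=1+2+1=4 → 10/14 = 0.7143
  III: TP=10, FN=1+4+2=7 → 10/17 = 0.5882
  IV: TP=6, FN=1+2+1=4 → 6/10 = 0.6000
Highest is class 'II' with recall = 0.714.

0.714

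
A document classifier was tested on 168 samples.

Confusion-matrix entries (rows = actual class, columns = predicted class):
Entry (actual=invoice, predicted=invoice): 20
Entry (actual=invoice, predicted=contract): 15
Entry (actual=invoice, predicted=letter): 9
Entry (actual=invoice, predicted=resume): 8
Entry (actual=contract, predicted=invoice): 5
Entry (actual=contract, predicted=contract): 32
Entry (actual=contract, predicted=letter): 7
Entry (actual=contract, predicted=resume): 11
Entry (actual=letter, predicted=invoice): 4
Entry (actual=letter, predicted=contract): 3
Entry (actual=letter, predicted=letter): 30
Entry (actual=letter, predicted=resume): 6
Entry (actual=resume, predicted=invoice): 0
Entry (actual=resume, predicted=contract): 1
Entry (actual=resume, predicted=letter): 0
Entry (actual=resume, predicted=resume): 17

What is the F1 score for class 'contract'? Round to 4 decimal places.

Treat 'contract' as positive and all other classes as negative.
F1 score = 2·TP/(2·TP+FP+FN).
contract: TP=32, FP=15+3+1=19, FN=5+7+11=23 → 64/106 = 0.60377

0.6038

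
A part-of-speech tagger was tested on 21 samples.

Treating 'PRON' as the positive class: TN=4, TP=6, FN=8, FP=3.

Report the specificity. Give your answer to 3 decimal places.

Specificity = TN/(TN+FP) = 4/(4+3) = 0.571

0.571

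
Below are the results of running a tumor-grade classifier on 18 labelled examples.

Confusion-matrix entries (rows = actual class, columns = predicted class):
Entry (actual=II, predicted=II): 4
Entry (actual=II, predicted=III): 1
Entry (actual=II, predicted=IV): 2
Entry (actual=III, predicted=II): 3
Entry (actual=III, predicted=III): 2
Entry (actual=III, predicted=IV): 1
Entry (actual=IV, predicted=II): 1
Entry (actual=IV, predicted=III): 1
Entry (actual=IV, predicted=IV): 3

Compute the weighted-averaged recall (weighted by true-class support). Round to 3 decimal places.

Per-class recall (TP/(TP+FN)):
  II: TP=4, FN=1+2=3 → 4/7 = 0.5714
  III: TP=2, FN=3+1=4 → 2/6 = 0.3333
  IV: TP=3, FN=1+1=2 → 3/5 = 0.6000
Weighted-recall = Σ (supportᵢ/N)·recallᵢ with N=18: (7/18)·0.5714 + (6/18)·0.3333 + (5/18)·0.6000 = 0.500

0.500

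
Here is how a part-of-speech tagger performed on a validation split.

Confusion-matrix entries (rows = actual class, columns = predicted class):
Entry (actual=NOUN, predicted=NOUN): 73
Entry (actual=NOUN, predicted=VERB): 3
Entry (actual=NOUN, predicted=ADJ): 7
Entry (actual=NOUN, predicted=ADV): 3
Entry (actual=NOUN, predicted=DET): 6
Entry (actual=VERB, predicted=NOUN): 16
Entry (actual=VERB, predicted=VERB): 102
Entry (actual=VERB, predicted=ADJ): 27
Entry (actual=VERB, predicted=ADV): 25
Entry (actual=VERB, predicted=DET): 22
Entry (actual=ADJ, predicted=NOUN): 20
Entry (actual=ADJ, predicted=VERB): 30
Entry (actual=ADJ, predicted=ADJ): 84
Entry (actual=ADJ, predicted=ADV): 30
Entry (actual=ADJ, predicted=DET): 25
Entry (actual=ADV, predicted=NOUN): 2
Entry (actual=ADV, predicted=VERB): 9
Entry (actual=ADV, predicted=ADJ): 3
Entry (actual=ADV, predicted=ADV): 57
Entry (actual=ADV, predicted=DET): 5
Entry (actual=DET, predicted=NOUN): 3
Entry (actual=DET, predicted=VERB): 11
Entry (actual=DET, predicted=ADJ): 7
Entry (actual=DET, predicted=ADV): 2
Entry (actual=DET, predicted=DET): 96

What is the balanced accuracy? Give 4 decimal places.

0.6652

Balanced accuracy = mean of per-class recall.
  NOUN: recall = 73/92 = 0.79348
  VERB: recall = 102/192 = 0.53125
  ADJ: recall = 84/189 = 0.44444
  ADV: recall = 57/76 = 0.75000
  DET: recall = 96/119 = 0.80672
Mean = (0.79348 + 0.53125 + 0.44444 + 0.75000 + 0.80672) / 5 = 0.6652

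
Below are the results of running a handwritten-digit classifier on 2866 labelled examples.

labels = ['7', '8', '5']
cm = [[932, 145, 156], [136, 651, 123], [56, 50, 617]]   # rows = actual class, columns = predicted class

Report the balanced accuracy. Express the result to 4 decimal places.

0.7749

Balanced accuracy = mean of per-class recall.
  7: recall = 932/1233 = 0.75588
  8: recall = 651/910 = 0.71538
  5: recall = 617/723 = 0.85339
Mean = (0.75588 + 0.71538 + 0.85339) / 3 = 0.7749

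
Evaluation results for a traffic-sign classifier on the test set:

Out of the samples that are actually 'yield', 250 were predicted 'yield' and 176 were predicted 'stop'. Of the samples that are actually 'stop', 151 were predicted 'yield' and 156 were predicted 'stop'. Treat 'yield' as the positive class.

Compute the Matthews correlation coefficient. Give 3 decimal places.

MCC = (TP·TN − FP·FN) / √((TP+FP)(TP+FN)(TN+FP)(TN+FN))
Numerator = 250·156 − 151·176 = 12424
Denominator = √(401·426·307·332) = √17411269224 = 131951.7686
MCC = 12424 / 131951.7686 = 0.094

0.094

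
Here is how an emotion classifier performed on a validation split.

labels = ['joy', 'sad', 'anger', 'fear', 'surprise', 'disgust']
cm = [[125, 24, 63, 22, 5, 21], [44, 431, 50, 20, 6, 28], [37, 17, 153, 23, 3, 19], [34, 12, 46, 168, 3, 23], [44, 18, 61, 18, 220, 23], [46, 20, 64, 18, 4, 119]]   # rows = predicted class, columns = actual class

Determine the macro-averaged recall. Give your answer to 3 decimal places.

0.600

Per-class recall (TP/(TP+FN)):
  joy: TP=125, FN=44+37+34+44+46=205 → 125/330 = 0.3788
  sad: TP=431, FN=24+17+12+18+20=91 → 431/522 = 0.8257
  anger: TP=153, FN=63+50+46+61+64=284 → 153/437 = 0.3501
  fear: TP=168, FN=22+20+23+18+18=101 → 168/269 = 0.6245
  surprise: TP=220, FN=5+6+3+3+4=21 → 220/241 = 0.9129
  disgust: TP=119, FN=21+28+19+23+23=114 → 119/233 = 0.5107
Macro-recall = mean = (0.3788 + 0.8257 + 0.3501 + 0.6245 + 0.9129 + 0.5107) / 6 = 0.600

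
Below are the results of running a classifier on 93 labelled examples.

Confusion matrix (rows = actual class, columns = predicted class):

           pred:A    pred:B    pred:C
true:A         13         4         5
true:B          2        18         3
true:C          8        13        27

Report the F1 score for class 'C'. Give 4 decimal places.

F1 score = 2·TP/(2·TP+FP+FN).
C: TP=27, FP=5+3=8, FN=8+13=21 → 54/83 = 0.65060

0.6506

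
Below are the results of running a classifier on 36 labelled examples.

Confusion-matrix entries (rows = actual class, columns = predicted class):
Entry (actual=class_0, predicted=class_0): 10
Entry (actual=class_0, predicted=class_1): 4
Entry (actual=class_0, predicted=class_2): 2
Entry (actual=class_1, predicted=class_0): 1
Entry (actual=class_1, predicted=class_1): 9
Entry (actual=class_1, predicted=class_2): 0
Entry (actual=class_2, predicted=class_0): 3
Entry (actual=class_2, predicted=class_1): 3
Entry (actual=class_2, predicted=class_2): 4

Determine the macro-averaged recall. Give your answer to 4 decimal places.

Per-class recall (TP/(TP+FN)):
  class_0: TP=10, FN=4+2=6 → 10/16 = 0.62500
  class_1: TP=9, FN=1+0=1 → 9/10 = 0.90000
  class_2: TP=4, FN=3+3=6 → 4/10 = 0.40000
Macro-recall = mean = (0.62500 + 0.90000 + 0.40000) / 3 = 0.6417

0.6417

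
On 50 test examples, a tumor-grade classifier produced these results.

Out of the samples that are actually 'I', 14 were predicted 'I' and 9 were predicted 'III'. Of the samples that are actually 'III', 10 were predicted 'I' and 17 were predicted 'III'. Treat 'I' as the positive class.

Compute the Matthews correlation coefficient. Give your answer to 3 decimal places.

MCC = (TP·TN − FP·FN) / √((TP+FP)(TP+FN)(TN+FP)(TN+FN))
Numerator = 14·17 − 10·9 = 148
Denominator = √(24·23·27·26) = √387504 = 622.4982
MCC = 148 / 622.4982 = 0.238

0.238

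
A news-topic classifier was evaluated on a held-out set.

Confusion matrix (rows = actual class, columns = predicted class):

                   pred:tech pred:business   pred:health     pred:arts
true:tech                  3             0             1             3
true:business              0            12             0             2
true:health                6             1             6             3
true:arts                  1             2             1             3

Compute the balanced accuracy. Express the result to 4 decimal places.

0.5223

Balanced accuracy = mean of per-class recall.
  tech: recall = 3/7 = 0.42857
  business: recall = 12/14 = 0.85714
  health: recall = 6/16 = 0.37500
  arts: recall = 3/7 = 0.42857
Mean = (0.42857 + 0.85714 + 0.37500 + 0.42857) / 4 = 0.5223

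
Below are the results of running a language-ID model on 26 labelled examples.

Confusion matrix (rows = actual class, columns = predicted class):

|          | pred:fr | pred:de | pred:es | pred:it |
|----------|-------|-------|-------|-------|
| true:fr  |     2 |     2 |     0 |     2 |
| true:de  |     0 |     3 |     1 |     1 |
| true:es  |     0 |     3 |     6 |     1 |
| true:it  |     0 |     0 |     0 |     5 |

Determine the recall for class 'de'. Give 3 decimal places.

recall = TP/(TP+FN).
de: TP=3, FN=0+1+1=2 → 3/5 = 0.6000

0.600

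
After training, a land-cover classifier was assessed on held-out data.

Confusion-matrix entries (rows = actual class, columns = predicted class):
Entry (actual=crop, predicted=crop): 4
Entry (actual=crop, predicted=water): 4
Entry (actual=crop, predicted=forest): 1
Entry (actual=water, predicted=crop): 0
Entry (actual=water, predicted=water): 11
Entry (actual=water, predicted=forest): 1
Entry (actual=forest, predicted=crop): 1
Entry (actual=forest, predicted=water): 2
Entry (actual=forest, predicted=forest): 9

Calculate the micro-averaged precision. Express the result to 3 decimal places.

Micro-averaging pools counts across classes: ΣTP=24, ΣFP=9, ΣFN=9.
Micro-precision = TP/(TP+FP) on pooled counts = 0.727 (equals overall accuracy in single-label multiclass).

0.727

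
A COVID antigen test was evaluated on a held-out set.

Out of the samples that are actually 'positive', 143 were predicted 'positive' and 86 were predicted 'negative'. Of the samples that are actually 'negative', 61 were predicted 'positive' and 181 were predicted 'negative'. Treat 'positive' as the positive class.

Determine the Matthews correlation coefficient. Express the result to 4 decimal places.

0.3756

MCC = (TP·TN − FP·FN) / √((TP+FP)(TP+FN)(TN+FP)(TN+FN))
Numerator = 143·181 − 61·86 = 20637
Denominator = √(204·229·242·267) = √3018507624 = 54940.9467
MCC = 20637 / 54940.9467 = 0.3756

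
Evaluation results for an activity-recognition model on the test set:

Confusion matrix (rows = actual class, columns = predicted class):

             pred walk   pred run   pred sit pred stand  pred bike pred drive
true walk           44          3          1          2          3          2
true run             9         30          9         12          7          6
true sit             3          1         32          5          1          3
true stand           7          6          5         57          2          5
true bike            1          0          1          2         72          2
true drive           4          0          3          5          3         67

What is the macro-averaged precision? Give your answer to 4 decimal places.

Per-class precision (TP/(TP+FP)):
  walk: TP=44, FP=9+3+7+1+4=24 → 44/68 = 0.64706
  run: TP=30, FP=3+1+6+0+0=10 → 30/40 = 0.75000
  sit: TP=32, FP=1+9+5+1+3=19 → 32/51 = 0.62745
  stand: TP=57, FP=2+12+5+2+5=26 → 57/83 = 0.68675
  bike: TP=72, FP=3+7+1+2+3=16 → 72/88 = 0.81818
  drive: TP=67, FP=2+6+3+5+2=18 → 67/85 = 0.78824
Macro-precision = mean = (0.64706 + 0.75000 + 0.62745 + 0.68675 + 0.81818 + 0.78824) / 6 = 0.7196

0.7196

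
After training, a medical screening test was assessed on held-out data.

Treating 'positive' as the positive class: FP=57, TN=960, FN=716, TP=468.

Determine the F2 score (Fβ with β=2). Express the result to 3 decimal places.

Fβ = (1+β²)·TP / ((1+β²)·TP + β²·FN + FP), with β²=4
= 5·468 / (5·468 + 4·716 + 57) = 0.445

0.445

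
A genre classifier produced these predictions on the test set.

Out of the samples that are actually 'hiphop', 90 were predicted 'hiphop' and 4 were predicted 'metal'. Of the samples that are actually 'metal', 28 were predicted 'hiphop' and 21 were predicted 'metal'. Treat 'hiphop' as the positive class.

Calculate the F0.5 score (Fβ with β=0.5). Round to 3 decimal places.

0.795

Fβ = (1+β²)·TP / ((1+β²)·TP + β²·FN + FP), with β²=1/4
= 1.25·90 / (1.25·90 + 0.25·4 + 28) = 0.795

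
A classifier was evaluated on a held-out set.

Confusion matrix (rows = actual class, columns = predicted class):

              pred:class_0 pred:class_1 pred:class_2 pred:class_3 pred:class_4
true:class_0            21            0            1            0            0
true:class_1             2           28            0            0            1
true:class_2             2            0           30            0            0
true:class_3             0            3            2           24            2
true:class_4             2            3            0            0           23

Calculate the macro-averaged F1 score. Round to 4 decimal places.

0.8733

Per-class F1 score (2·TP/(2·TP+FP+FN)):
  class_0: TP=21, FP=2+2+0+2=6, FN=0+1+0+0=1 → 42/49 = 0.85714
  class_1: TP=28, FP=0+0+3+3=6, FN=2+0+0+1=3 → 56/65 = 0.86154
  class_2: TP=30, FP=1+0+2+0=3, FN=2+0+0+0=2 → 60/65 = 0.92308
  class_3: TP=24, FP=0+0+0+0=0, FN=0+3+2+2=7 → 48/55 = 0.87273
  class_4: TP=23, FP=0+1+0+2=3, FN=2+3+0+0=5 → 46/54 = 0.85185
Macro-F1 score = mean = (0.85714 + 0.86154 + 0.92308 + 0.87273 + 0.85185) / 5 = 0.8733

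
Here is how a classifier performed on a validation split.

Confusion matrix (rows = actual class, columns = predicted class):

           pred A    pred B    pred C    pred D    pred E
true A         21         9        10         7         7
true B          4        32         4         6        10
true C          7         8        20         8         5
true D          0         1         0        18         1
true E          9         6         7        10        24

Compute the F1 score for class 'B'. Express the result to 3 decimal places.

F1 score = 2·TP/(2·TP+FP+FN).
B: TP=32, FP=9+8+1+6=24, FN=4+4+6+10=24 → 64/112 = 0.5714

0.571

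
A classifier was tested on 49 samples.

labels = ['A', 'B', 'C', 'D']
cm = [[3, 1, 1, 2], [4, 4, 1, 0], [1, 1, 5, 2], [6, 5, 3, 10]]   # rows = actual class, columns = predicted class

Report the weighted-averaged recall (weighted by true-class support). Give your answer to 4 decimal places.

Per-class recall (TP/(TP+FN)):
  A: TP=3, FN=1+1+2=4 → 3/7 = 0.42857
  B: TP=4, FN=4+1+0=5 → 4/9 = 0.44444
  C: TP=5, FN=1+1+2=4 → 5/9 = 0.55556
  D: TP=10, FN=6+5+3=14 → 10/24 = 0.41667
Weighted-recall = Σ (supportᵢ/N)·recallᵢ with N=49: (7/49)·0.42857 + (9/49)·0.44444 + (9/49)·0.55556 + (24/49)·0.41667 = 0.4490

0.4490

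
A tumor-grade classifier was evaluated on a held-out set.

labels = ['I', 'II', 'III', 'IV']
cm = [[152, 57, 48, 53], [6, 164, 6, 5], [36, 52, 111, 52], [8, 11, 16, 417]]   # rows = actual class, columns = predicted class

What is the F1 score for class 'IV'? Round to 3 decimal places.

Take TP from the diagonal, FP from the rest of the 'IV' prediction marginal, FN from the rest of the 'IV' actual marginal.
F1 score = 2·TP/(2·TP+FP+FN).
IV: TP=417, FP=53+5+52=110, FN=8+11+16=35 → 834/979 = 0.8519

0.852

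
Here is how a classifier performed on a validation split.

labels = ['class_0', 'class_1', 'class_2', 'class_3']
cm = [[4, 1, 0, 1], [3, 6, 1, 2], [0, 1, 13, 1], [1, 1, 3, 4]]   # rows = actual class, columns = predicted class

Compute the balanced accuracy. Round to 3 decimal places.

Balanced accuracy = mean of per-class recall.
  class_0: recall = 4/6 = 0.6667
  class_1: recall = 6/12 = 0.5000
  class_2: recall = 13/15 = 0.8667
  class_3: recall = 4/9 = 0.4444
Mean = (0.6667 + 0.5000 + 0.8667 + 0.4444) / 4 = 0.619

0.619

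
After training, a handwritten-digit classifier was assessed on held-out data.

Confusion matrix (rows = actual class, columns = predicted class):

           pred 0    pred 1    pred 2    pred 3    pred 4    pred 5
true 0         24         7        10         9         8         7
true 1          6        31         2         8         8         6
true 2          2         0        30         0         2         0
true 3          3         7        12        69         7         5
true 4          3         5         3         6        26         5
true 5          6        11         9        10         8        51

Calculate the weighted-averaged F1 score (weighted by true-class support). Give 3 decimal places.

0.567

Per-class F1 score (2·TP/(2·TP+FP+FN)):
  0: TP=24, FP=6+2+3+3+6=20, FN=7+10+9+8+7=41 → 48/109 = 0.4404
  1: TP=31, FP=7+0+7+5+11=30, FN=6+2+8+8+6=30 → 62/122 = 0.5082
  2: TP=30, FP=10+2+12+3+9=36, FN=2+0+0+2+0=4 → 60/100 = 0.6000
  3: TP=69, FP=9+8+0+6+10=33, FN=3+7+12+7+5=34 → 138/205 = 0.6732
  4: TP=26, FP=8+8+2+7+8=33, FN=3+5+3+6+5=22 → 52/107 = 0.4860
  5: TP=51, FP=7+6+0+5+5=23, FN=6+11+9+10+8=44 → 102/169 = 0.6036
Weighted-F1 score = Σ (supportᵢ/N)·F1 scoreᵢ with N=406: (65/406)·0.4404 + (61/406)·0.5082 + (34/406)·0.6000 + (103/406)·0.6732 + (48/406)·0.4860 + (95/406)·0.6036 = 0.567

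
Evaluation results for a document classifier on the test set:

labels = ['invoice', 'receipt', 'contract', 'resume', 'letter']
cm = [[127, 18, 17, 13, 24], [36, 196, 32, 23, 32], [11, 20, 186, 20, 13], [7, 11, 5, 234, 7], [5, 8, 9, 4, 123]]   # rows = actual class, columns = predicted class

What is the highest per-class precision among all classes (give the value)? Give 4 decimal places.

0.7959

Per-class precision (TP/(TP+FP)):
  invoice: TP=127, FP=36+11+7+5=59 → 127/186 = 0.68280
  receipt: TP=196, FP=18+20+11+8=57 → 196/253 = 0.77470
  contract: TP=186, FP=17+32+5+9=63 → 186/249 = 0.74699
  resume: TP=234, FP=13+23+20+4=60 → 234/294 = 0.79592
  letter: TP=123, FP=24+32+13+7=76 → 123/199 = 0.61809
Highest is class 'resume' with precision = 0.7959.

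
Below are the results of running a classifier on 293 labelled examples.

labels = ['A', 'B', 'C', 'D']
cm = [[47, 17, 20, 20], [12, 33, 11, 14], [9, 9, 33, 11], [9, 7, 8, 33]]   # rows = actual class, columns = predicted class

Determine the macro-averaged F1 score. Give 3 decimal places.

0.497

Per-class F1 score (2·TP/(2·TP+FP+FN)):
  A: TP=47, FP=12+9+9=30, FN=17+20+20=57 → 94/181 = 0.5193
  B: TP=33, FP=17+9+7=33, FN=12+11+14=37 → 66/136 = 0.4853
  C: TP=33, FP=20+11+8=39, FN=9+9+11=29 → 66/134 = 0.4925
  D: TP=33, FP=20+14+11=45, FN=9+7+8=24 → 66/135 = 0.4889
Macro-F1 score = mean = (0.5193 + 0.4853 + 0.4925 + 0.4889) / 4 = 0.497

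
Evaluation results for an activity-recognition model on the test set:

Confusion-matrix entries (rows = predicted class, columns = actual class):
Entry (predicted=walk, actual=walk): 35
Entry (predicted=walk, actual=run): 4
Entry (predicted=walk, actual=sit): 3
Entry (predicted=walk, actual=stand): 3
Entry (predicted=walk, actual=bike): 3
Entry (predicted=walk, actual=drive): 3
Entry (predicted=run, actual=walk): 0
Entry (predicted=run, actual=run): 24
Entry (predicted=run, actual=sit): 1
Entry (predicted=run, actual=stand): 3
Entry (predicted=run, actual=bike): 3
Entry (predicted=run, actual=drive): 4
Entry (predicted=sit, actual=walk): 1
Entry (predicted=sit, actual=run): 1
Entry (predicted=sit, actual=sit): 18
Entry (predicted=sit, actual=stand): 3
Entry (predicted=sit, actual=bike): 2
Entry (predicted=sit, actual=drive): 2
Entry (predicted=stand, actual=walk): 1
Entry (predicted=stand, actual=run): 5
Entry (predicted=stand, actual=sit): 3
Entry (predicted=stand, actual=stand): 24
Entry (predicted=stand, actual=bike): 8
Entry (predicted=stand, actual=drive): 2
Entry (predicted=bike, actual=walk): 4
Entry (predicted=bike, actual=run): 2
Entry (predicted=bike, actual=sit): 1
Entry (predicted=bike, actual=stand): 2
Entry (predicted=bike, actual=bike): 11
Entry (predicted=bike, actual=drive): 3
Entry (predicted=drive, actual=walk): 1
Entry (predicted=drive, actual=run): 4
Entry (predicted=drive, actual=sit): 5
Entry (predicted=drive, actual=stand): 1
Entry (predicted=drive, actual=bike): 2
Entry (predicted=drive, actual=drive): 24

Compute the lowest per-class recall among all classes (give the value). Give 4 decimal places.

0.3793

Per-class recall (TP/(TP+FN)):
  walk: TP=35, FN=0+1+1+4+1=7 → 35/42 = 0.83333
  run: TP=24, FN=4+1+5+2+4=16 → 24/40 = 0.60000
  sit: TP=18, FN=3+1+3+1+5=13 → 18/31 = 0.58065
  stand: TP=24, FN=3+3+3+2+1=12 → 24/36 = 0.66667
  bike: TP=11, FN=3+3+2+8+2=18 → 11/29 = 0.37931
  drive: TP=24, FN=3+4+2+2+3=14 → 24/38 = 0.63158
Lowest is class 'bike' with recall = 0.3793.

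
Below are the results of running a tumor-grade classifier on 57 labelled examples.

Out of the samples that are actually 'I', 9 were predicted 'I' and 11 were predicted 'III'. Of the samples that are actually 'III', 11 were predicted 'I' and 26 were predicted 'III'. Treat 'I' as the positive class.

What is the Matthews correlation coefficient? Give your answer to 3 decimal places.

0.153

MCC = (TP·TN − FP·FN) / √((TP+FP)(TP+FN)(TN+FP)(TN+FN))
Numerator = 9·26 − 11·11 = 113
Denominator = √(20·20·37·37) = √547600 = 740.0000
MCC = 113 / 740.0000 = 0.153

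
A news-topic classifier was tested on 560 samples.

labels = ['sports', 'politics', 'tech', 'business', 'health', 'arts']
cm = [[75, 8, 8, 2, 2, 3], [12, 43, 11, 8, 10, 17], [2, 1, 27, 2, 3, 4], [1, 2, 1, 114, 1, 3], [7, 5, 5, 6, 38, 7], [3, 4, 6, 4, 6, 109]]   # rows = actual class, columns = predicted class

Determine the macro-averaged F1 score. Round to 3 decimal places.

Per-class F1 score (2·TP/(2·TP+FP+FN)):
  sports: TP=75, FP=12+2+1+7+3=25, FN=8+8+2+2+3=23 → 150/198 = 0.7576
  politics: TP=43, FP=8+1+2+5+4=20, FN=12+11+8+10+17=58 → 86/164 = 0.5244
  tech: TP=27, FP=8+11+1+5+6=31, FN=2+1+2+3+4=12 → 54/97 = 0.5567
  business: TP=114, FP=2+8+2+6+4=22, FN=1+2+1+1+3=8 → 228/258 = 0.8837
  health: TP=38, FP=2+10+3+1+6=22, FN=7+5+5+6+7=30 → 76/128 = 0.5938
  arts: TP=109, FP=3+17+4+3+7=34, FN=3+4+6+4+6=23 → 218/275 = 0.7927
Macro-F1 score = mean = (0.7576 + 0.5244 + 0.5567 + 0.8837 + 0.5938 + 0.7927) / 6 = 0.685

0.685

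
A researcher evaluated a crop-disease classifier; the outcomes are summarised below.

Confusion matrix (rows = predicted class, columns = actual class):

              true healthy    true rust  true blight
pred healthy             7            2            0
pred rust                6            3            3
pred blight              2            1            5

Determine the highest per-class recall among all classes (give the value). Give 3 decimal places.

0.625

Per-class recall (TP/(TP+FN)):
  healthy: TP=7, FN=6+2=8 → 7/15 = 0.4667
  rust: TP=3, FN=2+1=3 → 3/6 = 0.5000
  blight: TP=5, FN=0+3=3 → 5/8 = 0.6250
Highest is class 'blight' with recall = 0.625.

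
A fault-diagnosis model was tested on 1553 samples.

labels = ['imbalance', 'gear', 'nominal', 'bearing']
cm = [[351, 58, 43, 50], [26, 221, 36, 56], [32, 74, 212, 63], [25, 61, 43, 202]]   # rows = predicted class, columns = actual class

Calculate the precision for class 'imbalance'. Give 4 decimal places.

0.6992

Take TP from the diagonal, FP from the rest of the 'imbalance' prediction marginal, FN from the rest of the 'imbalance' actual marginal.
precision = TP/(TP+FP).
imbalance: TP=351, FP=58+43+50=151 → 351/502 = 0.69920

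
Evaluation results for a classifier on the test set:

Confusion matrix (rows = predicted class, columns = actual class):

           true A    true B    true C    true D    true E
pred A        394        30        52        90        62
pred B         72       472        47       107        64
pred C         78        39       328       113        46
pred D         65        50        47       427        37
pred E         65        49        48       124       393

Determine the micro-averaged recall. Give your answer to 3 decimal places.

Micro-averaging pools counts across classes: ΣTP=2014, ΣFP=1285, ΣFN=1285.
Micro-recall = TP/(TP+FN) on pooled counts = 0.610 (equals overall accuracy in single-label multiclass).

0.610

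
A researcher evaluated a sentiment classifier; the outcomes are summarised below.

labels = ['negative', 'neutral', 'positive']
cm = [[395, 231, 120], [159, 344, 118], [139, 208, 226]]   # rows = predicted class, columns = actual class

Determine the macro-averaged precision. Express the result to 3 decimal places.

0.493

Per-class precision (TP/(TP+FP)):
  negative: TP=395, FP=231+120=351 → 395/746 = 0.5295
  neutral: TP=344, FP=159+118=277 → 344/621 = 0.5539
  positive: TP=226, FP=139+208=347 → 226/573 = 0.3944
Macro-precision = mean = (0.5295 + 0.5539 + 0.3944) / 3 = 0.493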